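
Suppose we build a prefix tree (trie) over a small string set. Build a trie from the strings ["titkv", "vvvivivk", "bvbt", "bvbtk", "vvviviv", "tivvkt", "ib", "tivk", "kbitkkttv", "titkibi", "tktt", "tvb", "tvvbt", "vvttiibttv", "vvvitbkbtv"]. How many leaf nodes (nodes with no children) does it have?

A leaf is a node with no children — equivalently, the end of a word that is not a proper prefix of any other stored word.
Those words: "bvbtk", "ib", "kbitkkttv", "titkibi", "titkv", "tivk", "tivvkt", "tktt", "tvb", "tvvbt", "vvttiibttv", "vvvitbkbtv", "vvvivivk"
Leaf count: 13

13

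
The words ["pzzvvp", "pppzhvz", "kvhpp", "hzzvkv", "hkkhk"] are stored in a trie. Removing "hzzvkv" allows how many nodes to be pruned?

5

A node on "hzzvkv"'s path can go only if nothing else ends at it or branches off below it.
The suffix "zzvkv" (5 nodes) is used only by "hzzvkv"; the node for "h" still has the child "k", so pruning stops there.
Nodes removed: 5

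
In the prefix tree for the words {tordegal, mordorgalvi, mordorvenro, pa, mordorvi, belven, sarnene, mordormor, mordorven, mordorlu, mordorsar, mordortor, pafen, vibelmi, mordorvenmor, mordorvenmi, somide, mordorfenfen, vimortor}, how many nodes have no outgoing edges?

17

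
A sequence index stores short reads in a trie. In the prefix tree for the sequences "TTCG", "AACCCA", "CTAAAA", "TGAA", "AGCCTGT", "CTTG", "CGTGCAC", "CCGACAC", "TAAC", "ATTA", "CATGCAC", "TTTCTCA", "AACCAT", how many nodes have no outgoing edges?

13

A leaf is a node with no children — equivalently, the end of a word that is not a proper prefix of any other stored word.
Those words: "AACCAT", "AACCCA", "AGCCTGT", "ATTA", "CATGCAC", "CCGACAC", "CGTGCAC", "CTAAAA", "CTTG", "TAAC", "TGAA", "TTCG", "TTTCTCA"
Leaf count: 13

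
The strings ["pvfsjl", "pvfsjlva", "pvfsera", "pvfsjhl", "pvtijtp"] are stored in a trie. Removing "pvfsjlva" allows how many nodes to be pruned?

Walk "pvfsjlva" from the leaf back toward the root, removing each node that no remaining word uses.
The suffix "va" (2 nodes) is used only by "pvfsjlva"; "pvfsjl" is itself a stored word, so pruning stops there.
Nodes removed: 2

2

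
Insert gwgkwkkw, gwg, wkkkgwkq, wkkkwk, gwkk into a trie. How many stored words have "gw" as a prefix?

3

Traverse to the node for "gw", then collect every word in that subtree.
Matches: "gwg", "gwgkwkkw", "gwkk"
Count: 3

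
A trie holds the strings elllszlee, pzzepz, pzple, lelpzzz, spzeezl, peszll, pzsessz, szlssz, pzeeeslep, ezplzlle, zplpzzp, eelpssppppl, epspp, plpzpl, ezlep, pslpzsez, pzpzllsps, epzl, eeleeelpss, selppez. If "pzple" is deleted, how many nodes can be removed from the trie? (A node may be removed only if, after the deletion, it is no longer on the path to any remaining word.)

2

A node on "pzple"'s path can go only if nothing else ends at it or branches off below it.
The suffix "le" (2 nodes) is used only by "pzple"; the node for "pzp" still has the child "z", so pruning stops there.
Nodes removed: 2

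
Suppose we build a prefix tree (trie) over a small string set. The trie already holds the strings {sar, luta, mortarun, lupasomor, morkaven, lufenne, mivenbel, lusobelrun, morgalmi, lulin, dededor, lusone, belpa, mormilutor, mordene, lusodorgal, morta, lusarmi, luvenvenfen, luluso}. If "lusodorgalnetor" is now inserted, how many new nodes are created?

The longest prefix of "lusodorgalnetor" already in the trie is "lusodorgal" (length 10).
Each of the 5 remaining characters creates one node.

5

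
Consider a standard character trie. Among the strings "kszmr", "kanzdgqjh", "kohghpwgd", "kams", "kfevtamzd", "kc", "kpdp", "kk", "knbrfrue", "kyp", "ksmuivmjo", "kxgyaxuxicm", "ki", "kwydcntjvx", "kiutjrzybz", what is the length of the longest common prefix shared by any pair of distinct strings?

2

Look for the deepest trie node that still has at least two words in its subtree.
e.g. "kams" and "kanzdgqjh" share the prefix "ka" of length 2; no pair shares a longer one.
Longest shared-prefix length: 2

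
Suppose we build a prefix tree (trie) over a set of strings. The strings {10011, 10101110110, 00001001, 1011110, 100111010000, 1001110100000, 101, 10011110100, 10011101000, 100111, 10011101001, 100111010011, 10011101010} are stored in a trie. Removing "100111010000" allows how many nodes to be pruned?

A node on "100111010000"'s path can go only if nothing else ends at it or branches off below it.
Every node on "100111010000" is still needed (e.g. by "1001110100000"), so nothing is freed.
Nodes removed: 0

0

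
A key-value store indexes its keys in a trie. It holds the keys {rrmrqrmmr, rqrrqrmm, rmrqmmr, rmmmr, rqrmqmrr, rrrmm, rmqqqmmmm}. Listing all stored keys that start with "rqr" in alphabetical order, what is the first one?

rqrmqmrr

DFS of the "rqr" subtree visits, in order: "rqrmqmrr", "rqrrqrmm"
The 1st is rqrmqmrr.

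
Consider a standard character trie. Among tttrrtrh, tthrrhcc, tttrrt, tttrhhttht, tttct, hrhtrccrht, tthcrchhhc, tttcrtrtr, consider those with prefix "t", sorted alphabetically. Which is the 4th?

DFS of the "t" subtree visits, in order: "tthcrchhhc", "tthrrhcc", "tttcrtrtr", "tttct", "tttrhhttht", "tttrrt", "tttrrtrh"
Position 4: tttct

tttct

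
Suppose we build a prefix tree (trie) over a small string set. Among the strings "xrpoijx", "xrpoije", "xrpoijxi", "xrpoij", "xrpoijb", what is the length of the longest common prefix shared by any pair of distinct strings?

7

Look for the deepest trie node that still has at least two words in its subtree.
"xrpoijx" and "xrpoijxi" agree on "xrpoijx" (7 characters) before diverging; nothing deeper is shared.
Longest shared-prefix length: 7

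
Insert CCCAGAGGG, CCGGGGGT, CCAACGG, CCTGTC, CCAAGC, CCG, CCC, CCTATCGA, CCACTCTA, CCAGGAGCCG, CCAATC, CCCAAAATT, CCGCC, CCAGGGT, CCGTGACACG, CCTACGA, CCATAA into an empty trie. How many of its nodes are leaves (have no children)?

Leaves are exactly the stored words that no other stored word extends.
Those words: "CCAACGG", "CCAAGC", "CCAATC", "CCACTCTA", "CCAGGAGCCG", "CCAGGGT", "CCATAA", "CCCAAAATT", "CCCAGAGGG", "CCGCC", "CCGGGGGT", "CCGTGACACG", "CCTACGA", "CCTATCGA", "CCTGTC"
Leaf count: 15

15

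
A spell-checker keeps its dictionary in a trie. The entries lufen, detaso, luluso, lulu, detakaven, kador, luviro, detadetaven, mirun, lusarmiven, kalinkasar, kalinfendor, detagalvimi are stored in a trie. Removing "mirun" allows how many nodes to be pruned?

5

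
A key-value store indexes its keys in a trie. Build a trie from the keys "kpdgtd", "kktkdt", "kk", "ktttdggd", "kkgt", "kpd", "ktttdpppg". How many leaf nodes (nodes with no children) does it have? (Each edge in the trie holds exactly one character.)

5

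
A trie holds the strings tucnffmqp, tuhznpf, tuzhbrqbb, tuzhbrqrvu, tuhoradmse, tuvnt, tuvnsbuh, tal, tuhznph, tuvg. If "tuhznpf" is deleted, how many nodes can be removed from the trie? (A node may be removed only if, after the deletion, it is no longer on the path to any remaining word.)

1

Walk "tuhznpf" from the leaf back toward the root, removing each node that no remaining word uses.
The suffix "f" (1 node) is used only by "tuhznpf"; the node for "tuhznp" still has the child "h", so pruning stops there.
Nodes removed: 1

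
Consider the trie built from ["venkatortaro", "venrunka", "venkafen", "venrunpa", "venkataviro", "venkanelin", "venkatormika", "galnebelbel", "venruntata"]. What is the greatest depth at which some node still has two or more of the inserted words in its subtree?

8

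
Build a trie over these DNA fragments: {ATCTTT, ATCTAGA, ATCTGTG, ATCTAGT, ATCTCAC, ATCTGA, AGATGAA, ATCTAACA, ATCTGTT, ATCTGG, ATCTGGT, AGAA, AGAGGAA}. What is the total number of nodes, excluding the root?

Insert word by word; a character creates a node only if that edge doesn't already exist:
  "ATCTTT" → 6 new (A, T, C, T, T, T)
  "ATCTAGA" → prefix "ATCT" already present; 3 new (A, G, A)
  "ATCTGTG" → prefix "ATCT" already present; 3 new (G, T, G)
  "ATCTAGT" → prefix "ATCTAG" already present; 1 new (T)
  "ATCTCAC" → prefix "ATCT" already present; 3 new (C, A, C)
  "ATCTGA" → prefix "ATCTG" already present; 1 new (A)
  "AGATGAA" → prefix "A" already present; 6 new (G, A, T, G, A, A)
  "ATCTAACA" → prefix "ATCTA" already present; 3 new (A, C, A)
  "ATCTGTT" → prefix "ATCTGT" already present; 1 new (T)
  "ATCTGG" → prefix "ATCTG" already present; 1 new (G)
  "ATCTGGT" → prefix "ATCTGG" already present; 1 new (T)
  "AGAA" → prefix "AGA" already present; 1 new (A)
  "AGAGGAA" → prefix "AGA" already present; 4 new (G, G, A, A)
Total nodes = 6 + 3 + 3 + 1 + 3 + 1 + 6 + 3 + 1 + 1 + 1 + 1 + 4 = 34

34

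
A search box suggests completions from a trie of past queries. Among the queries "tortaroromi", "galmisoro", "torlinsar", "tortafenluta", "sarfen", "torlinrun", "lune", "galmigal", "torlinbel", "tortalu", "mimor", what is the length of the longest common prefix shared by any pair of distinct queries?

6

Equivalently: take the maximum, over all pairs, of their longest common prefix length.
e.g. "torlinbel" and "torlinrun" share the prefix "torlin" of length 6; no pair shares a longer one.
Longest shared-prefix length: 6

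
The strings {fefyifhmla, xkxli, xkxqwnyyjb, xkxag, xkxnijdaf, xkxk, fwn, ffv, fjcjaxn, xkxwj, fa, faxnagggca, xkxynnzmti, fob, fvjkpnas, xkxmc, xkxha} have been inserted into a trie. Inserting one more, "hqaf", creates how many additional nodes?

Nothing in the trie begins with "h"; the whole of "hqaf" is new.
4 − 0 = 4 new nodes.

4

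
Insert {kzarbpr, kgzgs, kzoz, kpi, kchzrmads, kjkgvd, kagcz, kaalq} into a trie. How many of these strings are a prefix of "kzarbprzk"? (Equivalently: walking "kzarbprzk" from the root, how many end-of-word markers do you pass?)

1

Traverse "kzarbprzk" character by character; count nodes along the way that are marked as word ends.
Prefixes of the query that are stored words: "kzarbpr"
Count: 1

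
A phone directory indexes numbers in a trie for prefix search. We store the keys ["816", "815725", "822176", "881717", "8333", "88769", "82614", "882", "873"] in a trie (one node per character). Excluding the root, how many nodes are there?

29

Count nodes per top-level branch (shared prefixes stored once):
  '8'-branch (815725, 816, 822176, 82614, 8333, 873, 881717, 882, 88769): 29 nodes
Sum: 29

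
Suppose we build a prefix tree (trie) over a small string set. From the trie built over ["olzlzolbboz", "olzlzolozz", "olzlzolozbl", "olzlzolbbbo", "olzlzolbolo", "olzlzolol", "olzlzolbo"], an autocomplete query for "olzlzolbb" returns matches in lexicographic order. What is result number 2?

olzlzolbboz

Words with prefix "olzlzolbb", in lexicographic order: "olzlzolbbbo", "olzlzolbboz"
Position 2: olzlzolbboz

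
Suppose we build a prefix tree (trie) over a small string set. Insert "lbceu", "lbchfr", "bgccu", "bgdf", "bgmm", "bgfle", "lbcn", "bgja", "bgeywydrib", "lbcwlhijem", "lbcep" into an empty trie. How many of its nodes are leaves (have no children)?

11

A leaf is a node with no children — equivalently, the end of a word that is not a proper prefix of any other stored word.
Those words: "bgccu", "bgdf", "bgeywydrib", "bgfle", "bgja", "bgmm", "lbcep", "lbceu", "lbchfr", "lbcn", "lbcwlhijem"
Leaf count: 11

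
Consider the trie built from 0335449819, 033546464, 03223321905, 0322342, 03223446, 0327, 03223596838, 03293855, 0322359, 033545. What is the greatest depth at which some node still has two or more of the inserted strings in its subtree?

The deepest shared node is where two words last agree before diverging.
"0322359" and "03223596838" agree on "0322359" (7 characters) before diverging; nothing deeper is shared.
Longest shared-prefix length: 7

7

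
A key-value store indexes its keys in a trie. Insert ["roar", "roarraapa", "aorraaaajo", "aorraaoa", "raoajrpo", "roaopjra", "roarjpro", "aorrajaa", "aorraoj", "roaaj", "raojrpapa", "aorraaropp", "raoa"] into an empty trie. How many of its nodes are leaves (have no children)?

A leaf is a node with no children — equivalently, the end of a word that is not a proper prefix of any other stored word.
Those words: "aorraaaajo", "aorraaoa", "aorraaropp", "aorrajaa", "aorraoj", "raoajrpo", "raojrpapa", "roaaj", "roaopjra", "roarjpro", "roarraapa"
Leaf count: 11

11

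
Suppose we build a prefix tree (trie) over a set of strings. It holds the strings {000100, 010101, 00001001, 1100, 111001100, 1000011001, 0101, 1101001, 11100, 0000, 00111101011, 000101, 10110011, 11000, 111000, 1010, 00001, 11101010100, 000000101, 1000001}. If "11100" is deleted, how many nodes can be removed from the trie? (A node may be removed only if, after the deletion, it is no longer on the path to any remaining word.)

Walk "11100" from the leaf back toward the root, removing each node that no remaining word uses.
Every node on "11100" is still needed (e.g. by "111001100"), so nothing is freed.
Nodes removed: 0

0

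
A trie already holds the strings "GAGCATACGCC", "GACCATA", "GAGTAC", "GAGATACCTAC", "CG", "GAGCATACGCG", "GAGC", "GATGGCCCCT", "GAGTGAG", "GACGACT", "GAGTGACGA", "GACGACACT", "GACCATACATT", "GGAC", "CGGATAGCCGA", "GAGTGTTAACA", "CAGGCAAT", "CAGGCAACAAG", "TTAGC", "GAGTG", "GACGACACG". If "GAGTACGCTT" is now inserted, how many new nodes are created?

"GAGTAC" is already a path in the trie; the remaining "GCTT" must be added.
Each of the 4 remaining characters creates one node.

4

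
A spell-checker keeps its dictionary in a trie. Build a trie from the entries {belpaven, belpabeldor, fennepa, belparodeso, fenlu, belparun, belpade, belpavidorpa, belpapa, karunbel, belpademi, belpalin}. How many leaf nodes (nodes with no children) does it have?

A leaf is a node with no children — equivalently, the end of a word that is not a proper prefix of any other stored word.
Those words: "belpabeldor", "belpademi", "belpalin", "belpapa", "belparodeso", "belparun", "belpaven", "belpavidorpa", "fenlu", "fennepa", "karunbel"
Leaf count: 11

11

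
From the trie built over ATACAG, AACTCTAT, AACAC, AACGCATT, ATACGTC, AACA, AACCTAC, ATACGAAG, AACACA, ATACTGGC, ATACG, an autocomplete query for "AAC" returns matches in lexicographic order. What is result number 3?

DFS of the "AAC" subtree visits, in order: "AACA", "AACAC", "AACACA", "AACCTAC", "AACGCATT", "AACTCTAT"
The 3rd is AACACA.

AACACA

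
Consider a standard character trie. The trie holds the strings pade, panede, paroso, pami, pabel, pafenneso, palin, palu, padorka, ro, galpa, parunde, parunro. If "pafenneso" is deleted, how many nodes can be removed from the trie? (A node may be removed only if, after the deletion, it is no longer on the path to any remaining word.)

7

A node on "pafenneso"'s path can go only if nothing else ends at it or branches off below it.
The suffix "fenneso" (7 nodes) is used only by "pafenneso"; the node for "pa" still has the child "d", so pruning stops there.
Nodes removed: 7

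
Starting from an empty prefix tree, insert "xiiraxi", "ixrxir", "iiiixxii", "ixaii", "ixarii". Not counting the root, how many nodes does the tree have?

26

For each word, the new-node count is its length minus the longest prefix already in the trie:
  "xiiraxi" → 7 new (x, i, i, r, a, x, i)
  "ixrxir" → 6 new (i, x, r, x, i, r)
  "iiiixxii" → prefix "i" already present; 7 new (i, i, i, x, x, i, i)
  "ixaii" → prefix "ix" already present; 3 new (a, i, i)
  "ixarii" → prefix "ixa" already present; 3 new (r, i, i)
Total nodes = 7 + 6 + 7 + 3 + 3 = 26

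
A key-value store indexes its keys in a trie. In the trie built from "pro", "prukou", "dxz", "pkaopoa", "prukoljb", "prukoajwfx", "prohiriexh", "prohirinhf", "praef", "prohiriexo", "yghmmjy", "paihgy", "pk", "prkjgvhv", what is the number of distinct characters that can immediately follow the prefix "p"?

3

The children of the "p" node are the distinct next characters among strings starting with "p".
Distinct next characters after "p": a, k, r.
That node has 3 child edges.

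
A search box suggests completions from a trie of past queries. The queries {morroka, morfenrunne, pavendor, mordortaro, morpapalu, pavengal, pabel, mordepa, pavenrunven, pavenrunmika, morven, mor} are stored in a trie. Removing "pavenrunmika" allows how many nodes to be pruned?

4

Walk "pavenrunmika" from the leaf back toward the root, removing each node that no remaining word uses.
The suffix "mika" (4 nodes) is used only by "pavenrunmika"; the node for "pavenrun" still has the child "v", so pruning stops there.
Nodes removed: 4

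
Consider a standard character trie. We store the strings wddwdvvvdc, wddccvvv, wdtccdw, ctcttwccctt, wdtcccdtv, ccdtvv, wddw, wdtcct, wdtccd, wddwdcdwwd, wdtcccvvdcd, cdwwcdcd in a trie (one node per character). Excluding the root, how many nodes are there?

Trace insertions, counting only characters that open a new branch:
  "wddwdvvvdc" → 10 new (w, d, d, w, d, v, v, v, d, c)
  "wddccvvv" → prefix "wdd" already present; 5 new (c, c, v, v, v)
  "wdtccdw" → prefix "wd" already present; 5 new (t, c, c, d, w)
  "ctcttwccctt" → 11 new (c, t, c, t, t, w, c, c, c, t, t)
  "wdtcccdtv" → prefix "wdtcc" already present; 4 new (c, d, t, v)
  "ccdtvv" → prefix "c" already present; 5 new (c, d, t, v, v)
  "wddw" → prefix "wddw" already present; 0 new (none)
  "wdtcct" → prefix "wdtcc" already present; 1 new (t)
  "wdtccd" → prefix "wdtccd" already present; 0 new (none)
  "wddwdcdwwd" → prefix "wddwd" already present; 5 new (c, d, w, w, d)
  "wdtcccvvdcd" → prefix "wdtccc" already present; 5 new (v, v, d, c, d)
  "cdwwcdcd" → prefix "c" already present; 7 new (d, w, w, c, d, c, d)
Total nodes = 10 + 5 + 5 + 11 + 4 + 5 + 0 + 1 + 0 + 5 + 5 + 7 = 58

58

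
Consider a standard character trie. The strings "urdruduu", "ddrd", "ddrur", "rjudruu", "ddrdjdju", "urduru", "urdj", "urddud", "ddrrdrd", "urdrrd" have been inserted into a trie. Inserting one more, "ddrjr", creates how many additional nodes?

Walking "ddrjr" from the root, the first 3 characters ("ddr") follow existing edges; "j" is the first miss.
New nodes needed: |"ddrjr"| − 3 = 5 − 3 = 2.

2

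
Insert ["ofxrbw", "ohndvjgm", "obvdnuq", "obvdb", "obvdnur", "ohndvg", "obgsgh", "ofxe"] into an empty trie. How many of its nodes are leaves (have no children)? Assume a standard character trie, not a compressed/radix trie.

8

A leaf is a node with no children — equivalently, the end of a word that is not a proper prefix of any other stored word.
Those words: "obgsgh", "obvdb", "obvdnuq", "obvdnur", "ofxe", "ofxrbw", "ohndvg", "ohndvjgm"
Leaf count: 8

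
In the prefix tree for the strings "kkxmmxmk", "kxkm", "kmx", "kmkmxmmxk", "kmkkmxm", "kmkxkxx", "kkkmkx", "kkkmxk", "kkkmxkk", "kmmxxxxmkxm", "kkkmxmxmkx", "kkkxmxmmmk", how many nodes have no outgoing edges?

11

A leaf is a node with no children — equivalently, the end of a word that is not a proper prefix of any other stored word.
Those words: "kkkmkx", "kkkmxkk", "kkkmxmxmkx", "kkkxmxmmmk", "kkxmmxmk", "kmkkmxm", "kmkmxmmxk", "kmkxkxx", "kmmxxxxmkxm", "kmx", "kxkm"
Leaf count: 11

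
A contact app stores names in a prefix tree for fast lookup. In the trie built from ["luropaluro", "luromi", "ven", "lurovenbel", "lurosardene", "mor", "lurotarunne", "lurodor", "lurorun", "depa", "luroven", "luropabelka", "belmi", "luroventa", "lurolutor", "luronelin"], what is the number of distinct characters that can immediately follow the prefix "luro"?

Follow the path "luro" to its node, then look at its outgoing edges.
Distinct next characters after "luro": d, l, m, n, p, r, s, t, v.
That node has 9 child edges.

9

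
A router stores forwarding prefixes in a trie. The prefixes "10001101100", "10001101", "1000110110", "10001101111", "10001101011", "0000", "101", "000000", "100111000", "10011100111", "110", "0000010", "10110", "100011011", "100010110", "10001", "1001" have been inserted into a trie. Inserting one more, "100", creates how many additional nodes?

0

Every character of "100" already lies on an existing path (it is a prefix of some stored word).
No new nodes are needed: 0.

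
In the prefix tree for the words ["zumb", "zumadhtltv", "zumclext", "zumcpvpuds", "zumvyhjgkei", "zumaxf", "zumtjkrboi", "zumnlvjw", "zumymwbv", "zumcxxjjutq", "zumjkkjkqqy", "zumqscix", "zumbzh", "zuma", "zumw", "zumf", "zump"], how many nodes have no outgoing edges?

15

A leaf is a node with no children — equivalently, the end of a word that is not a proper prefix of any other stored word.
Those words: "zumadhtltv", "zumaxf", "zumbzh", "zumclext", "zumcpvpuds", "zumcxxjjutq", "zumf", "zumjkkjkqqy", "zumnlvjw", "zump", "zumqscix", "zumtjkrboi", "zumvyhjgkei", "zumw", "zumymwbv"
Leaf count: 15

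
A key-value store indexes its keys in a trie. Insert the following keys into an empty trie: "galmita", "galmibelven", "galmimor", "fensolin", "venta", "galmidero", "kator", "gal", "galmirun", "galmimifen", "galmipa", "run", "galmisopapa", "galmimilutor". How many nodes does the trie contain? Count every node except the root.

Insert word by word; a character creates a node only if that edge doesn't already exist:
  "galmita" → 7 new (g, a, l, m, i, t, a)
  "galmibelven" → prefix "galmi" already present; 6 new (b, e, l, v, e, n)
  "galmimor" → prefix "galmi" already present; 3 new (m, o, r)
  "fensolin" → 8 new (f, e, n, s, o, l, i, n)
  "venta" → 5 new (v, e, n, t, a)
  "galmidero" → prefix "galmi" already present; 4 new (d, e, r, o)
  "kator" → 5 new (k, a, t, o, r)
  "gal" → prefix "gal" already present; 0 new (none)
  "galmirun" → prefix "galmi" already present; 3 new (r, u, n)
  "galmimifen" → prefix "galmim" already present; 4 new (i, f, e, n)
  "galmipa" → prefix "galmi" already present; 2 new (p, a)
  "run" → 3 new (r, u, n)
  "galmisopapa" → prefix "galmi" already present; 6 new (s, o, p, a, p, a)
  "galmimilutor" → prefix "galmimi" already present; 5 new (l, u, t, o, r)
Total nodes = 7 + 6 + 3 + 8 + 5 + 4 + 5 + 0 + 3 + 4 + 2 + 3 + 6 + 5 = 61

61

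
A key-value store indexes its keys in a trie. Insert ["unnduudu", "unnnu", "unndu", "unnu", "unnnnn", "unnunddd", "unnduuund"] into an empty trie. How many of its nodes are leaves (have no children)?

5

Leaves are exactly the stored words that no other stored word extends.
Those words: "unnduudu", "unnduuund", "unnnnn", "unnnu", "unnunddd"
Leaf count: 5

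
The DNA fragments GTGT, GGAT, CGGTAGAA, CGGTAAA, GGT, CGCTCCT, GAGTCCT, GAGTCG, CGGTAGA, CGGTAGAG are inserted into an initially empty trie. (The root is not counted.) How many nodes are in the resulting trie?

31

For each word, the new-node count is its length minus the longest prefix already in the trie:
  "GTGT" → 4 new (G, T, G, T)
  "GGAT" → prefix "G" already present; 3 new (G, A, T)
  "CGGTAGAA" → 8 new (C, G, G, T, A, G, A, A)
  "CGGTAAA" → prefix "CGGTA" already present; 2 new (A, A)
  "GGT" → prefix "GG" already present; 1 new (T)
  "CGCTCCT" → prefix "CG" already present; 5 new (C, T, C, C, T)
  "GAGTCCT" → prefix "G" already present; 6 new (A, G, T, C, C, T)
  "GAGTCG" → prefix "GAGTC" already present; 1 new (G)
  "CGGTAGA" → prefix "CGGTAGA" already present; 0 new (none)
  "CGGTAGAG" → prefix "CGGTAGA" already present; 1 new (G)
Total nodes = 4 + 3 + 8 + 2 + 1 + 5 + 6 + 1 + 0 + 1 = 31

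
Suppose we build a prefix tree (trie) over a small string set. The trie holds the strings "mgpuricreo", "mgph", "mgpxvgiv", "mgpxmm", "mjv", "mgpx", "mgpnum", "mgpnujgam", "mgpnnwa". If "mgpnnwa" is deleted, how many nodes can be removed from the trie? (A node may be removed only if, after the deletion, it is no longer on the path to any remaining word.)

3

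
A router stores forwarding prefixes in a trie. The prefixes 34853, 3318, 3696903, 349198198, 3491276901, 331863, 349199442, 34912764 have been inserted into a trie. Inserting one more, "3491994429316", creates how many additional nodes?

Walking "3491994429316" from the root, the first 9 characters ("349199442") follow existing edges; "9" is the first miss.
Each of the 4 remaining characters creates one node.

4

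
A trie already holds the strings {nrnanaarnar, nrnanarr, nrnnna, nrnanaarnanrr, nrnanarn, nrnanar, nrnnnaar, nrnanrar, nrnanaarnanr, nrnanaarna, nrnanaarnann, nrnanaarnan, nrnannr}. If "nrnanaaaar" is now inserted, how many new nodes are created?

3

"nrnanaa" is already a path in the trie; the remaining "aar" must be added.
New nodes needed: |"nrnanaaaar"| − 7 = 10 − 7 = 3.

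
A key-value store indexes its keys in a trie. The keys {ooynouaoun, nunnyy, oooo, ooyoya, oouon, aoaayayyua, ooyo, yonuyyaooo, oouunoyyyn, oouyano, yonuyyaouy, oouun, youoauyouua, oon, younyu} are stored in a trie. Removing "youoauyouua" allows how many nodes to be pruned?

Walk "youoauyouua" from the leaf back toward the root, removing each node that no remaining word uses.
The suffix "oauyouua" (8 nodes) is used only by "youoauyouua"; the node for "you" still has the child "n", so pruning stops there.
Nodes removed: 8

8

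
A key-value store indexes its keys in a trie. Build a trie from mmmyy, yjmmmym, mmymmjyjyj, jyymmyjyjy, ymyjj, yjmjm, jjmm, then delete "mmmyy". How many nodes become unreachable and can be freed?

3

A node on "mmmyy"'s path can go only if nothing else ends at it or branches off below it.
The suffix "myy" (3 nodes) is used only by "mmmyy"; the node for "mm" still has the child "y", so pruning stops there.
Nodes removed: 3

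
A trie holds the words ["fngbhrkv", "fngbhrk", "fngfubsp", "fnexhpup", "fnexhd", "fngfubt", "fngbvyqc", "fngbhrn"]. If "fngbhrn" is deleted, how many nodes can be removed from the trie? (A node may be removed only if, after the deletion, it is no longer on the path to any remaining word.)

After clearing the end-marker at "fngbhrn", prune upward until reaching a node still needed by another word.
The suffix "n" (1 node) is used only by "fngbhrn"; the node for "fngbhr" still has the child "k", so pruning stops there.
Nodes removed: 1

1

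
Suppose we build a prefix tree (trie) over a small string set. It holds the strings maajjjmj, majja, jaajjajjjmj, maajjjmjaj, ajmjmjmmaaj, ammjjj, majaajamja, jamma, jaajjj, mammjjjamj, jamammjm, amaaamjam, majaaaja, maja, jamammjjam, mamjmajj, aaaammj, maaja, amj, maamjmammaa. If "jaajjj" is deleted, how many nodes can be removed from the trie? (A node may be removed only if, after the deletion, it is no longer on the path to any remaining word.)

1

After clearing the end-marker at "jaajjj", prune upward until reaching a node still needed by another word.
The suffix "j" (1 node) is used only by "jaajjj"; the node for "jaajj" still has the child "a", so pruning stops there.
Nodes removed: 1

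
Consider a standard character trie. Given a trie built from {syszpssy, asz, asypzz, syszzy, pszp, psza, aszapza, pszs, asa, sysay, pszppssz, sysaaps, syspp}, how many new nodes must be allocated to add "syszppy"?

2

Walking "syszppy" from the root, the first 5 characters ("syszp") follow existing edges; "p" is the first miss.
Each of the 2 remaining characters creates one node.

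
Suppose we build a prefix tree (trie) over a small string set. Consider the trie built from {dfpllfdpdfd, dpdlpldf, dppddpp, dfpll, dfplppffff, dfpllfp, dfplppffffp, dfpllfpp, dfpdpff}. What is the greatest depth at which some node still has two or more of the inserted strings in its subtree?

10

Look for the deepest trie node that still has at least two words in its subtree.
"dfplppffff" and "dfplppffffp" agree on "dfplppffff" (10 characters) before diverging; nothing deeper is shared.
Longest shared-prefix length: 10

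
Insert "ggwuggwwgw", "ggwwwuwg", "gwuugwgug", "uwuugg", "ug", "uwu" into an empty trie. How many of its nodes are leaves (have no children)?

Leaves are exactly the stored words that no other stored word extends.
Those words: "ggwuggwwgw", "ggwwwuwg", "gwuugwgug", "ug", "uwuugg"
Leaf count: 5

5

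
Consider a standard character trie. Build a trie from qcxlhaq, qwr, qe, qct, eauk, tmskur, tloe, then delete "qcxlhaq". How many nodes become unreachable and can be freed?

A node on "qcxlhaq"'s path can go only if nothing else ends at it or branches off below it.
The suffix "xlhaq" (5 nodes) is used only by "qcxlhaq"; the node for "qc" still has the child "t", so pruning stops there.
Nodes removed: 5

5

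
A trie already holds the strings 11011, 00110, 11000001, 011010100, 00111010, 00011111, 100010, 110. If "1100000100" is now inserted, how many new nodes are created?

2

The longest prefix of "1100000100" already in the trie is "11000001" (length 8).
So 10 − 8 = 2 new nodes.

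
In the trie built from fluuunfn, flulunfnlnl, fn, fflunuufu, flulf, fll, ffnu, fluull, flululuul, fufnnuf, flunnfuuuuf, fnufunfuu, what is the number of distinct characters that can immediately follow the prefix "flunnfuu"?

1

Follow the path "flunnfuu" to its node, then look at its outgoing edges.
Characters that immediately follow "flunnfuu" among the stored strings: {u}.
That node has 1 child edge.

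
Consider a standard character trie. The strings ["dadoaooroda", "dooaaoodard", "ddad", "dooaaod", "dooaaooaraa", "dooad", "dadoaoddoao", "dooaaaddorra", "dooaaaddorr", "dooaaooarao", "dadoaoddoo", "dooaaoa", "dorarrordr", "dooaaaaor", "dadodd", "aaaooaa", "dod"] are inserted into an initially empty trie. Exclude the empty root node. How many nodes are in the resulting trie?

Trace insertions, counting only characters that open a new branch:
  "dadoaooroda" → 11 new (d, a, d, o, a, o, o, r, o, d, a)
  "dooaaoodard" → prefix "d" already present; 10 new (o, o, a, a, o, o, d, a, r, d)
  "ddad" → prefix "d" already present; 3 new (d, a, d)
  "dooaaod" → prefix "dooaao" already present; 1 new (d)
  "dooaaooaraa" → prefix "dooaaoo" already present; 4 new (a, r, a, a)
  "dooad" → prefix "dooa" already present; 1 new (d)
  "dadoaoddoao" → prefix "dadoao" already present; 5 new (d, d, o, a, o)
  "dooaaaddorra" → prefix "dooaa" already present; 7 new (a, d, d, o, r, r, a)
  "dooaaaddorr" → prefix "dooaaaddorr" already present; 0 new (none)
  "dooaaooarao" → prefix "dooaaooara" already present; 1 new (o)
  "dadoaoddoo" → prefix "dadoaoddo" already present; 1 new (o)
  "dooaaoa" → prefix "dooaao" already present; 1 new (a)
  "dorarrordr" → prefix "do" already present; 8 new (r, a, r, r, o, r, d, r)
  "dooaaaaor" → prefix "dooaaa" already present; 3 new (a, o, r)
  "dadodd" → prefix "dado" already present; 2 new (d, d)
  "aaaooaa" → 7 new (a, a, a, o, o, a, a)
  "dod" → prefix "do" already present; 1 new (d)
Total nodes = 11 + 10 + 3 + 1 + 4 + 1 + 5 + 7 + 0 + 1 + 1 + 1 + 8 + 3 + 2 + 7 + 1 = 66

66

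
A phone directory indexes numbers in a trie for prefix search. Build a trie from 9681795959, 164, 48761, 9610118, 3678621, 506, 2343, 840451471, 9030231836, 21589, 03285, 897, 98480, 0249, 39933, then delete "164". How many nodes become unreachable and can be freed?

Walk "164" from the leaf back toward the root, removing each node that no remaining word uses.
No other word shares any prefix with "164", so all 3 of its nodes go.
Nodes removed: 3

3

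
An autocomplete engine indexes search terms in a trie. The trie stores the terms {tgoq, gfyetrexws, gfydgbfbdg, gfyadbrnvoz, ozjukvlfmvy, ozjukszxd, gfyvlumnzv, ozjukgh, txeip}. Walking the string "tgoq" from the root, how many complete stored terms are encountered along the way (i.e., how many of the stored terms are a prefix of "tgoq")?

Traverse "tgoq" character by character; count nodes along the way that are marked as word ends.
Prefixes of the query that are stored words: "tgoq"
Count: 1

1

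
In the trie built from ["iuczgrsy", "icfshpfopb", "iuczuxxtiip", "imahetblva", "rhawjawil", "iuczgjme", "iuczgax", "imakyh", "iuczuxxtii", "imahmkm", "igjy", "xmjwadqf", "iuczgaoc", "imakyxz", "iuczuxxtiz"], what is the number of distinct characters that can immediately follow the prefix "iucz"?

2

The children of the "iucz" node are the distinct next characters among strings starting with "iucz".
Distinct next characters after "iucz": g, u.
That node has 2 child edges.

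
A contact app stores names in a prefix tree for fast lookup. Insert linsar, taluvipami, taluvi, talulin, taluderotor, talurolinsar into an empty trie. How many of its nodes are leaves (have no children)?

5

A leaf is a node with no children — equivalently, the end of a word that is not a proper prefix of any other stored word.
Those words: "linsar", "taluderotor", "talulin", "talurolinsar", "taluvipami"
Leaf count: 5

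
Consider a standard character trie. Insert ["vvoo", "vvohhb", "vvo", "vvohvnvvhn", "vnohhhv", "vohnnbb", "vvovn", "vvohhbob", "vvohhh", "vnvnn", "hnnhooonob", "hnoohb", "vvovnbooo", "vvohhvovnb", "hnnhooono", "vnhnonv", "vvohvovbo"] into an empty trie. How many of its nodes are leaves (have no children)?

A leaf is a node with no children — equivalently, the end of a word that is not a proper prefix of any other stored word.
Those words: "hnnhooonob", "hnoohb", "vnhnonv", "vnohhhv", "vnvnn", "vohnnbb", "vvohhbob", "vvohhh", "vvohhvovnb", "vvohvnvvhn", "vvohvovbo", "vvoo", "vvovnbooo"
Leaf count: 13

13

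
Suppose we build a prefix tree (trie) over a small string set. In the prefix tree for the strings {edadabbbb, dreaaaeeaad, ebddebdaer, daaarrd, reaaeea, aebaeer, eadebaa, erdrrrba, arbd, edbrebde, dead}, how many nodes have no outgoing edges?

11

Leaves are exactly the stored words that no other stored word extends.
Those words: "aebaeer", "arbd", "daaarrd", "dead", "dreaaaeeaad", "eadebaa", "ebddebdaer", "edadabbbb", "edbrebde", "erdrrrba", "reaaeea"
Leaf count: 11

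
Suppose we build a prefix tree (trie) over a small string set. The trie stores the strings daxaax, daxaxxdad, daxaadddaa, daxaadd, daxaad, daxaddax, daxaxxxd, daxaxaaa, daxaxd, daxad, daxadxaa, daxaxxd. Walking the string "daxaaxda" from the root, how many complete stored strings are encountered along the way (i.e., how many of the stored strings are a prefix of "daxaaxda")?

1

Walk "daxaaxda" from the root; an end-of-word marker is hit whenever a stored word is a prefix of "daxaaxda".
Prefixes of the query that are stored words: "daxaax"
Count: 1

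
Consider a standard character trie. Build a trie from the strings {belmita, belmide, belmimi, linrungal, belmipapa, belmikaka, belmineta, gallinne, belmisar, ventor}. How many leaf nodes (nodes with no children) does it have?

10

Leaves are exactly the stored words that no other stored word extends.
Those words: "belmide", "belmikaka", "belmimi", "belmineta", "belmipapa", "belmisar", "belmita", "gallinne", "linrungal", "ventor"
Leaf count: 10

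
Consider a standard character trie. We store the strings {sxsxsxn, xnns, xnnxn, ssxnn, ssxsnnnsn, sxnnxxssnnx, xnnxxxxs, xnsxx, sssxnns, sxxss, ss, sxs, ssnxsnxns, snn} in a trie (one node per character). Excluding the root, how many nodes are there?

For each word, the new-node count is its length minus the longest prefix already in the trie:
  "sxsxsxn" → 7 new (s, x, s, x, s, x, n)
  "xnns" → 4 new (x, n, n, s)
  "xnnxn" → prefix "xnn" already present; 2 new (x, n)
  "ssxnn" → prefix "s" already present; 4 new (s, x, n, n)
  "ssxsnnnsn" → prefix "ssx" already present; 6 new (s, n, n, n, s, n)
  "sxnnxxssnnx" → prefix "sx" already present; 9 new (n, n, x, x, s, s, n, n, x)
  "xnnxxxxs" → prefix "xnnx" already present; 4 new (x, x, x, s)
  "xnsxx" → prefix "xn" already present; 3 new (s, x, x)
  "sssxnns" → prefix "ss" already present; 5 new (s, x, n, n, s)
  "sxxss" → prefix "sx" already present; 3 new (x, s, s)
  "ss" → prefix "ss" already present; 0 new (none)
  "sxs" → prefix "sxs" already present; 0 new (none)
  "ssnxsnxns" → prefix "ss" already present; 7 new (n, x, s, n, x, n, s)
  "snn" → prefix "s" already present; 2 new (n, n)
Total nodes = 7 + 4 + 2 + 4 + 6 + 9 + 4 + 3 + 5 + 3 + 0 + 0 + 7 + 2 = 56

56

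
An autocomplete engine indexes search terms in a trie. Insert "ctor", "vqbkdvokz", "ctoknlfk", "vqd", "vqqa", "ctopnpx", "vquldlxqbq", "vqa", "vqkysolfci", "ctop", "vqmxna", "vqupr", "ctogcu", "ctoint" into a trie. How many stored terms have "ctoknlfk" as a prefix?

Walk to "ctoknlfk"; the words in its subtree are exactly those with that prefix.
Matches: "ctoknlfk"
Count: 1

1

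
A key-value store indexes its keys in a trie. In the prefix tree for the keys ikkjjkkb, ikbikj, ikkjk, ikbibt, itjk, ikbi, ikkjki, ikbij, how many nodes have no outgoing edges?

6

Leaves are exactly the stored words that no other stored word extends.
Those words: "ikbibt", "ikbij", "ikbikj", "ikkjjkkb", "ikkjki", "itjk"
Leaf count: 6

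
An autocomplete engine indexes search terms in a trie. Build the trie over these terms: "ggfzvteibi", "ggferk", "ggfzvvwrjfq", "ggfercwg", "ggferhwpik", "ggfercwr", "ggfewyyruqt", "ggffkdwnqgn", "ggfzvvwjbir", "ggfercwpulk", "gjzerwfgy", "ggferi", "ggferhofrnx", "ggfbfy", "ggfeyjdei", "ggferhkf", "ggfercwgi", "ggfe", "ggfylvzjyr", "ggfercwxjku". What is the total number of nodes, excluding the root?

Trace insertions, counting only characters that open a new branch:
  "ggfzvteibi" → 10 new (g, g, f, z, v, t, e, i, b, i)
  "ggferk" → prefix "ggf" already present; 3 new (e, r, k)
  "ggfzvvwrjfq" → prefix "ggfzv" already present; 6 new (v, w, r, j, f, q)
  "ggfercwg" → prefix "ggfer" already present; 3 new (c, w, g)
  "ggferhwpik" → prefix "ggfer" already present; 5 new (h, w, p, i, k)
  "ggfercwr" → prefix "ggfercw" already present; 1 new (r)
  "ggfewyyruqt" → prefix "ggfe" already present; 7 new (w, y, y, r, u, q, t)
  "ggffkdwnqgn" → prefix "ggf" already present; 8 new (f, k, d, w, n, q, g, n)
  "ggfzvvwjbir" → prefix "ggfzvvw" already present; 4 new (j, b, i, r)
  "ggfercwpulk" → prefix "ggfercw" already present; 4 new (p, u, l, k)
  "gjzerwfgy" → prefix "g" already present; 8 new (j, z, e, r, w, f, g, y)
  "ggferi" → prefix "ggfer" already present; 1 new (i)
  "ggferhofrnx" → prefix "ggferh" already present; 5 new (o, f, r, n, x)
  "ggfbfy" → prefix "ggf" already present; 3 new (b, f, y)
  "ggfeyjdei" → prefix "ggfe" already present; 5 new (y, j, d, e, i)
  "ggferhkf" → prefix "ggferh" already present; 2 new (k, f)
  "ggfercwgi" → prefix "ggfercwg" already present; 1 new (i)
  "ggfe" → prefix "ggfe" already present; 0 new (none)
  "ggfylvzjyr" → prefix "ggf" already present; 7 new (y, l, v, z, j, y, r)
  "ggfercwxjku" → prefix "ggfercw" already present; 4 new (x, j, k, u)
Total nodes = 10 + 3 + 6 + 3 + 5 + 1 + 7 + 8 + 4 + 4 + 8 + 1 + 5 + 3 + 5 + 2 + 1 + 0 + 7 + 4 = 87

87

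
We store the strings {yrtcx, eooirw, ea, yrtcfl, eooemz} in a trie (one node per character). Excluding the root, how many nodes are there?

17

Insert word by word; a character creates a node only if that edge doesn't already exist:
  "yrtcx" → 5 new (y, r, t, c, x)
  "eooirw" → 6 new (e, o, o, i, r, w)
  "ea" → prefix "e" already present; 1 new (a)
  "yrtcfl" → prefix "yrtc" already present; 2 new (f, l)
  "eooemz" → prefix "eoo" already present; 3 new (e, m, z)
Total nodes = 5 + 6 + 1 + 2 + 3 = 17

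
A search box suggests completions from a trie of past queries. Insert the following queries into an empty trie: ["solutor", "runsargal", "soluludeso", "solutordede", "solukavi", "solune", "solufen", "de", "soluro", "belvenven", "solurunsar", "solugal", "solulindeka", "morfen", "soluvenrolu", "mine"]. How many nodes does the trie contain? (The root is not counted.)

78

Insert word by word; a character creates a node only if that edge doesn't already exist:
  "solutor" → 7 new (s, o, l, u, t, o, r)
  "runsargal" → 9 new (r, u, n, s, a, r, g, a, l)
  "soluludeso" → prefix "solu" already present; 6 new (l, u, d, e, s, o)
  "solutordede" → prefix "solutor" already present; 4 new (d, e, d, e)
  "solukavi" → prefix "solu" already present; 4 new (k, a, v, i)
  "solune" → prefix "solu" already present; 2 new (n, e)
  "solufen" → prefix "solu" already present; 3 new (f, e, n)
  "de" → 2 new (d, e)
  "soluro" → prefix "solu" already present; 2 new (r, o)
  "belvenven" → 9 new (b, e, l, v, e, n, v, e, n)
  "solurunsar" → prefix "solur" already present; 5 new (u, n, s, a, r)
  "solugal" → prefix "solu" already present; 3 new (g, a, l)
  "solulindeka" → prefix "solul" already present; 6 new (i, n, d, e, k, a)
  "morfen" → 6 new (m, o, r, f, e, n)
  "soluvenrolu" → prefix "solu" already present; 7 new (v, e, n, r, o, l, u)
  "mine" → prefix "m" already present; 3 new (i, n, e)
Total nodes = 7 + 9 + 6 + 4 + 4 + 2 + 3 + 2 + 2 + 9 + 5 + 3 + 6 + 6 + 7 + 3 = 78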